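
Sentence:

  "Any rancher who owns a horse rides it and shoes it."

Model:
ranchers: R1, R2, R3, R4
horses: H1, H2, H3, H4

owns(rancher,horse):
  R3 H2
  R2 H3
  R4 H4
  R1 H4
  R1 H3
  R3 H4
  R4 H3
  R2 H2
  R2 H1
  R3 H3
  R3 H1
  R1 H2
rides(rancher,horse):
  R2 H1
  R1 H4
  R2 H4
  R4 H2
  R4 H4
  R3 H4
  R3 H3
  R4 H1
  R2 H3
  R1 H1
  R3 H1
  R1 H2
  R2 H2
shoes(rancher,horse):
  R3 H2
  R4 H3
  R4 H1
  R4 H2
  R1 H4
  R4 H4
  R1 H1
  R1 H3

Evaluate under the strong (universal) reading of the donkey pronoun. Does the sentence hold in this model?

False

"it" takes "a horse" as antecedent — a donkey pronoun bound across the clause boundary.
Strong reading: for every (r,h) with owns(r,h), rides(r,h) ∧ shoes(r,h).
Restrictor pairs: (R1,H2) ✗  (R1,H3) ✗  (R1,H4) ✓  (R2,H1) ✗  (R2,H2) ✗  (R2,H3) ✗  (R3,H1) ✗  (R3,H2) ✗  (R3,H3) ✗  (R3,H4) ✗  (R4,H3) ✗  (R4,H4) ✓
Counterexample: (R1,H2) is in owns but fails the scope.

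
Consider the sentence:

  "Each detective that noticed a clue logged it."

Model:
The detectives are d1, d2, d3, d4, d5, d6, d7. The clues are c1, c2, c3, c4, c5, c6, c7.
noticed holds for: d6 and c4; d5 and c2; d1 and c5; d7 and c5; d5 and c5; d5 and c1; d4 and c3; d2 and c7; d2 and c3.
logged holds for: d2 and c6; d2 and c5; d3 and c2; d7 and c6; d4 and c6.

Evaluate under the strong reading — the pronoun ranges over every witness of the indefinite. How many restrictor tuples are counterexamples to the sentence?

"it" takes "a clue" as antecedent — a donkey pronoun bound across the clause boundary.
Strong reading: for every (d,c) with noticed(d,c), logged(d,c).
Restrictor pairs: (d1,c5) ✗  (d2,c3) ✗  (d2,c7) ✗  (d4,c3) ✗  (d5,c1) ✗  (d5,c2) ✗  (d5,c5) ✗  (d6,c4) ✗  (d7,c5) ✗
Counterexamples (restrictor pairs failing the scope): 9.

9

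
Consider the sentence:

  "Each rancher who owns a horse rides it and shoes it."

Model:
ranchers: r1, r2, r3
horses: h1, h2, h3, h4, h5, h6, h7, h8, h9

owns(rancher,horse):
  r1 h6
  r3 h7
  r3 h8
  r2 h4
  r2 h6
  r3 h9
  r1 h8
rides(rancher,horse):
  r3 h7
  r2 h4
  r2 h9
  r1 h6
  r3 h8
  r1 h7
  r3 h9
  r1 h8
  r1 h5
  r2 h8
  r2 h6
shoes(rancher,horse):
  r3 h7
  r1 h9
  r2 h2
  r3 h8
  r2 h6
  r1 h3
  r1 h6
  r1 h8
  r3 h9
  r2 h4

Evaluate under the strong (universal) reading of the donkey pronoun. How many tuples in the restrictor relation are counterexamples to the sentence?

"it" takes "a horse" as antecedent — a donkey pronoun bound across the clause boundary.
Strong reading: for every (r,h) with owns(r,h), rides(r,h) ∧ shoes(r,h).
Restrictor pairs: (r1,h6) ✓  (r1,h8) ✓  (r2,h4) ✓  (r2,h6) ✓  (r3,h7) ✓  (r3,h8) ✓  (r3,h9) ✓
Counterexamples (restrictor pairs failing the scope): 0.

0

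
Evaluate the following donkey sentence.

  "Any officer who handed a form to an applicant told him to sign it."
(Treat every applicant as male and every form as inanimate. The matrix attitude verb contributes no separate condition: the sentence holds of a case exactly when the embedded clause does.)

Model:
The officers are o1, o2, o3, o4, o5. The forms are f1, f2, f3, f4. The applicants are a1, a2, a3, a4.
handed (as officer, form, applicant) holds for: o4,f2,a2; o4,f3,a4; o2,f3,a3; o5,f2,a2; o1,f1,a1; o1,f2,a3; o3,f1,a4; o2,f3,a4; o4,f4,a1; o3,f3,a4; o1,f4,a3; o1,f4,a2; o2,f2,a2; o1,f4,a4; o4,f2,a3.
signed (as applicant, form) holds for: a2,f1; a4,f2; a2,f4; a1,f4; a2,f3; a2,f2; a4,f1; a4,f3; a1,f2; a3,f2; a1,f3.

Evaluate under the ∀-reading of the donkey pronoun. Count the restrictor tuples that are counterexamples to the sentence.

4

"him" takes "an applicant" as antecedent and "it" takes "a form"; both are donkey pronouns co-varying with the restrictor.
Strong reading: for every (o,f,a) with handed(o,f,a), signed(a,f).
Restrictor triples: (o1,f1,a1)→signed(a1,f1) ✗  (o1,f2,a3)→signed(a3,f2) ✓  (o1,f4,a2)→signed(a2,f4) ✓  (o1,f4,a3)→signed(a3,f4) ✗  (o1,f4,a4)→signed(a4,f4) ✗  (o2,f2,a2)→signed(a2,f2) ✓  (o2,f3,a3)→signed(a3,f3) ✗  (o2,f3,a4)→signed(a4,f3) ✓  (o3,f1,a4)→signed(a4,f1) ✓  (o3,f3,a4)→signed(a4,f3) ✓  (o4,f2,a2)→signed(a2,f2) ✓  (o4,f2,a3)→signed(a3,f2) ✓  (o4,f3,a4)→signed(a4,f3) ✓  (o4,f4,a1)→signed(a1,f4) ✓  (o5,f2,a2)→signed(a2,f2) ✓
Counterexamples (restrictor triples failing the scope): 4.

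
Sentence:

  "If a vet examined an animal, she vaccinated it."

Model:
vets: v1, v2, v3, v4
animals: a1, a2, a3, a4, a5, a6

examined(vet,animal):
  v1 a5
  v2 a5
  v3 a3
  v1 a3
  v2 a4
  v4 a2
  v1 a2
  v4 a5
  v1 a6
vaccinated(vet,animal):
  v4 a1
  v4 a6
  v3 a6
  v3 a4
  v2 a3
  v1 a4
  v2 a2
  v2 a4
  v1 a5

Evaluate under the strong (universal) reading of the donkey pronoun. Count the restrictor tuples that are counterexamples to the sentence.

"it" takes "an animal" as antecedent — a donkey pronoun bound across the clause boundary.
Strong reading: for every (v,a) with examined(v,a), vaccinated(v,a).
Restrictor pairs: (v1,a2) ✗  (v1,a3) ✗  (v1,a5) ✓  (v1,a6) ✗  (v2,a4) ✓  (v2,a5) ✗  (v3,a3) ✗  (v4,a2) ✗  (v4,a5) ✗
Counterexamples (restrictor pairs failing the scope): 7.

7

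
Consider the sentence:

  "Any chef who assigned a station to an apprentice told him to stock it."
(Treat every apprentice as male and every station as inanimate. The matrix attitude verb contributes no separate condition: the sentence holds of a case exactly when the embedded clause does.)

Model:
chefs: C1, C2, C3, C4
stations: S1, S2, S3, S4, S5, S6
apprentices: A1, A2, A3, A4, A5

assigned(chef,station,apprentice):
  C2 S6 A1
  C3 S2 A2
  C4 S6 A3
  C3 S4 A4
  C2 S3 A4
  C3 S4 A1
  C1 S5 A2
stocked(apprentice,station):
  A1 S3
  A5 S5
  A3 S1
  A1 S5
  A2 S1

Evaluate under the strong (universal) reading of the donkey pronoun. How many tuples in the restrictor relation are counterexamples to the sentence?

"him" takes "an apprentice" as antecedent and "it" takes "a station"; both are donkey pronouns co-varying with the restrictor.
Strong reading: for every (c,s,a) with assigned(c,s,a), stocked(a,s).
Restrictor triples: (C1,S5,A2)→stocked(A2,S5) ✗  (C2,S3,A4)→stocked(A4,S3) ✗  (C2,S6,A1)→stocked(A1,S6) ✗  (C3,S2,A2)→stocked(A2,S2) ✗  (C3,S4,A1)→stocked(A1,S4) ✗  (C3,S4,A4)→stocked(A4,S4) ✗  (C4,S6,A3)→stocked(A3,S6) ✗
Counterexamples (restrictor triples failing the scope): 7.

7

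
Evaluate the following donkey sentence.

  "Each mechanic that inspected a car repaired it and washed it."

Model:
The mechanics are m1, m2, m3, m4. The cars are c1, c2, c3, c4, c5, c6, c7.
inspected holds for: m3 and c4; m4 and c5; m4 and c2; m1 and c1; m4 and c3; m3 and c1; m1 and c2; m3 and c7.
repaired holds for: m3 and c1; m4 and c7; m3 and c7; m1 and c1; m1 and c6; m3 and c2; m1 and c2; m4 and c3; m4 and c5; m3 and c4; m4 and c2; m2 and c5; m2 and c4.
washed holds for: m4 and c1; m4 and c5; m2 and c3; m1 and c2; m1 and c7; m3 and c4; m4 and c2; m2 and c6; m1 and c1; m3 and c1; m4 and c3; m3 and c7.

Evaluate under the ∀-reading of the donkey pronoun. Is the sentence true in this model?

"it" takes "a car" as antecedent — a donkey pronoun bound across the clause boundary.
Strong reading: for every (m,c) with inspected(m,c), repaired(m,c) ∧ washed(m,c).
Restrictor pairs: (m1,c1) ✓  (m1,c2) ✓  (m3,c1) ✓  (m3,c4) ✓  (m3,c7) ✓  (m4,c2) ✓  (m4,c3) ✓  (m4,c5) ✓
Every restrictor pair satisfies the scope.

True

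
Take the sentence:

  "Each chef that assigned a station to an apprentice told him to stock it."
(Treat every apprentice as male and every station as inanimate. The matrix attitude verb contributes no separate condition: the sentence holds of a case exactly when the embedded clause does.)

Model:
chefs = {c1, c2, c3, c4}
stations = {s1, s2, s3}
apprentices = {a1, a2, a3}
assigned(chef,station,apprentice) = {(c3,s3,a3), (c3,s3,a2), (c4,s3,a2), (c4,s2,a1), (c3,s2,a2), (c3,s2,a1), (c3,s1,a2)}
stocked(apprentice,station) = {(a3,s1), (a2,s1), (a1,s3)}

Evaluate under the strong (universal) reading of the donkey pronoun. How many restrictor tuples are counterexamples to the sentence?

6

"him" takes "an apprentice" as antecedent and "it" takes "a station"; both are donkey pronouns co-varying with the restrictor.
Strong reading: for every (c,s,a) with assigned(c,s,a), stocked(a,s).
Restrictor triples: (c3,s1,a2)→stocked(a2,s1) ✓  (c3,s2,a1)→stocked(a1,s2) ✗  (c3,s2,a2)→stocked(a2,s2) ✗  (c3,s3,a2)→stocked(a2,s3) ✗  (c3,s3,a3)→stocked(a3,s3) ✗  (c4,s2,a1)→stocked(a1,s2) ✗  (c4,s3,a2)→stocked(a2,s3) ✗
Counterexamples (restrictor triples failing the scope): 6.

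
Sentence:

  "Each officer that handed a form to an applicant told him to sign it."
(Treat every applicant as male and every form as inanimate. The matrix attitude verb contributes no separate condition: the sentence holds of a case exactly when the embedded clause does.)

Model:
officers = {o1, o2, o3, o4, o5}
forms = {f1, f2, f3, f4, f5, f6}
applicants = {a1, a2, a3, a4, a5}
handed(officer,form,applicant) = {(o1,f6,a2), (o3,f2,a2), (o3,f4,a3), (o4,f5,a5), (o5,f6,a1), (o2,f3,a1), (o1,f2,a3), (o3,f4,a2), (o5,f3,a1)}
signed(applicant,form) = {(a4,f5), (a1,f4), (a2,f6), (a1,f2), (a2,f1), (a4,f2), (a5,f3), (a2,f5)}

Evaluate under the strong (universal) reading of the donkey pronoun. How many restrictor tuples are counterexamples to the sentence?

8

"him" takes "an applicant" as antecedent and "it" takes "a form"; both are donkey pronouns co-varying with the restrictor.
Strong reading: for every (o,f,a) with handed(o,f,a), signed(a,f).
Restrictor triples: (o1,f2,a3)→signed(a3,f2) ✗  (o1,f6,a2)→signed(a2,f6) ✓  (o2,f3,a1)→signed(a1,f3) ✗  (o3,f2,a2)→signed(a2,f2) ✗  (o3,f4,a2)→signed(a2,f4) ✗  (o3,f4,a3)→signed(a3,f4) ✗  (o4,f5,a5)→signed(a5,f5) ✗  (o5,f3,a1)→signed(a1,f3) ✗  (o5,f6,a1)→signed(a1,f6) ✗
Counterexamples (restrictor triples failing the scope): 8.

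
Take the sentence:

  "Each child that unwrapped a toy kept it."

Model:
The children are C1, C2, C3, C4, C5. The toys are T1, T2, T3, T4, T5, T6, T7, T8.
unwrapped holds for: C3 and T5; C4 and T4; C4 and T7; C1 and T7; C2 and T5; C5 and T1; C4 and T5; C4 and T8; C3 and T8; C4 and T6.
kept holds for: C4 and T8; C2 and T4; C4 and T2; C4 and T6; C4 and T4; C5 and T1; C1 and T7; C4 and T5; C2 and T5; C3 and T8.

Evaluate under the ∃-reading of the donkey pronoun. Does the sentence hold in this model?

True

"it" takes "a toy" as antecedent — a donkey pronoun bound across the clause boundary.
Weak reading: every child c with some unwrapped-toy has at least one unwrapped-toy t such that kept(c,t).
Per child: C1:✓  C2:✓  C3:✓  C4:✓  C5:✓
Every child in the restrictor has a witness.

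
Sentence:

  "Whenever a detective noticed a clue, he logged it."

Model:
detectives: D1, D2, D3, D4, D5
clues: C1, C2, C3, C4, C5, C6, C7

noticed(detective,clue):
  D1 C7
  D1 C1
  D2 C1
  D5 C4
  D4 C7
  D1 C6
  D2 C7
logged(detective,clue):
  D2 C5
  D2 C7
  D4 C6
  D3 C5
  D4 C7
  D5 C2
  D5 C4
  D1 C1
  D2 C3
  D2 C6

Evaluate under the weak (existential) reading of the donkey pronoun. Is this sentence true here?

True

"it" takes "a clue" as antecedent — a donkey pronoun bound across the clause boundary.
Weak reading: every detective d with some noticed-clue has at least one noticed-clue c such that logged(d,c).
Per detective: D1:✓  D2:✓  D4:✓  D5:✓
Every detective in the restrictor has a witness.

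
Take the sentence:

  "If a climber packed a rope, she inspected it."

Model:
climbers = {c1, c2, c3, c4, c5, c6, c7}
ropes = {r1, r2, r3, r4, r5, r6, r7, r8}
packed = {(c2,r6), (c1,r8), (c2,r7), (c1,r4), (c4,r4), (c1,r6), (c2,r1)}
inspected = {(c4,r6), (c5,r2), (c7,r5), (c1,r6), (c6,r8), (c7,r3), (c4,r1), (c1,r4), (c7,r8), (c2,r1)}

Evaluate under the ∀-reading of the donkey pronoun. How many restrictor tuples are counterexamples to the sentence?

"it" takes "a rope" as antecedent — a donkey pronoun bound across the clause boundary.
Strong reading: for every (c,r) with packed(c,r), inspected(c,r).
Restrictor pairs: (c1,r4) ✓  (c1,r6) ✓  (c1,r8) ✗  (c2,r1) ✓  (c2,r6) ✗  (c2,r7) ✗  (c4,r4) ✗
Counterexamples (restrictor pairs failing the scope): 4.

4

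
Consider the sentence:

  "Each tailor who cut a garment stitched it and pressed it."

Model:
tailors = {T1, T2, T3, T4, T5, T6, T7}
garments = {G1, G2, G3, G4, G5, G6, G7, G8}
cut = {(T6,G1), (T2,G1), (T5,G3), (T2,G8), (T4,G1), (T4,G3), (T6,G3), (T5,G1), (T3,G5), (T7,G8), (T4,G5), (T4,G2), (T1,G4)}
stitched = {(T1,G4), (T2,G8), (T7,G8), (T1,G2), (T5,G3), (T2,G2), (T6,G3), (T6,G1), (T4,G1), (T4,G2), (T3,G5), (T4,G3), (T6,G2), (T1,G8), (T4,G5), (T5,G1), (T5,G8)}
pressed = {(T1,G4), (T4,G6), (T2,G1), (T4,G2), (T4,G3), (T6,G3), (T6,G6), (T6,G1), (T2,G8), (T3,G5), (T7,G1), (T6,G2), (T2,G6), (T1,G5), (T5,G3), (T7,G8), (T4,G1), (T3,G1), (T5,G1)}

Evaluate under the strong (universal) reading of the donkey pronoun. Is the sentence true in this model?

False

"it" takes "a garment" as antecedent — a donkey pronoun bound across the clause boundary.
Strong reading: for every (t,g) with cut(t,g), stitched(t,g) ∧ pressed(t,g).
Restrictor pairs: (T1,G4) ✓  (T2,G1) ✗  (T2,G8) ✓  (T3,G5) ✓  (T4,G1) ✓  (T4,G2) ✓  (T4,G3) ✓  (T4,G5) ✗  (T5,G1) ✓  (T5,G3) ✓  (T6,G1) ✓  (T6,G3) ✓  (T7,G8) ✓
Counterexample: (T2,G1) is in cut but fails the scope.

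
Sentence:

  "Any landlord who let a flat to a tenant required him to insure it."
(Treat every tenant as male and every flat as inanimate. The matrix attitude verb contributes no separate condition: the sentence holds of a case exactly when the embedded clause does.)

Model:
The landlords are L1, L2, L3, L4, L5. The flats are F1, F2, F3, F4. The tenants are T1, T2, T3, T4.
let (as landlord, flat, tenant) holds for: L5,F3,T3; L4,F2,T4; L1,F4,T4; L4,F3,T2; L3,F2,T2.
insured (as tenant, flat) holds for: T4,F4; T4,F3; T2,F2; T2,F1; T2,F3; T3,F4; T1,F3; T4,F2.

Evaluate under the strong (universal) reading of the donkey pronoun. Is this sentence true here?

"him" takes "a tenant" as antecedent and "it" takes "a flat"; both are donkey pronouns co-varying with the restrictor.
Strong reading: for every (l,f,t) with let(l,f,t), insured(t,f).
Restrictor triples: (L1,F4,T4)→insured(T4,F4) ✓  (L3,F2,T2)→insured(T2,F2) ✓  (L4,F2,T4)→insured(T4,F2) ✓  (L4,F3,T2)→insured(T2,F3) ✓  (L5,F3,T3)→insured(T3,F3) ✗
Counterexample: (L5,F3,T3) — insured(T3,F3) does not hold.

False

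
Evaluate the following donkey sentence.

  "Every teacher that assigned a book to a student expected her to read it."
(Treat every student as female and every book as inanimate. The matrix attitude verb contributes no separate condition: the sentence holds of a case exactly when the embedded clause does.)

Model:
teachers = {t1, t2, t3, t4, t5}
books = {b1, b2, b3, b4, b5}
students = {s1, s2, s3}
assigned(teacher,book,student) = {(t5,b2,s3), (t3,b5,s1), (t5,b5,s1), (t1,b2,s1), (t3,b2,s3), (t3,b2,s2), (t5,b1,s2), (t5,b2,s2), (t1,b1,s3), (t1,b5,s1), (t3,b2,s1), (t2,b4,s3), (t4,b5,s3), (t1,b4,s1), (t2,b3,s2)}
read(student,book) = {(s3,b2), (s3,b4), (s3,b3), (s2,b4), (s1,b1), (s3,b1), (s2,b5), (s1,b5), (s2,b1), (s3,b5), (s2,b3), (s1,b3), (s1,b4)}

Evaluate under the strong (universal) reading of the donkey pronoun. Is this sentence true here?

"her" takes "a student" as antecedent and "it" takes "a book"; both are donkey pronouns co-varying with the restrictor.
Strong reading: for every (t,b,s) with assigned(t,b,s), read(s,b).
Restrictor triples: (t1,b1,s3)→read(s3,b1) ✓  (t1,b2,s1)→read(s1,b2) ✗  (t1,b4,s1)→read(s1,b4) ✓  (t1,b5,s1)→read(s1,b5) ✓  (t2,b3,s2)→read(s2,b3) ✓  (t2,b4,s3)→read(s3,b4) ✓  (t3,b2,s1)→read(s1,b2) ✗  (t3,b2,s2)→read(s2,b2) ✗  (t3,b2,s3)→read(s3,b2) ✓  (t3,b5,s1)→read(s1,b5) ✓  (t4,b5,s3)→read(s3,b5) ✓  (t5,b1,s2)→read(s2,b1) ✓  (t5,b2,s2)→read(s2,b2) ✗  (t5,b2,s3)→read(s3,b2) ✓  (t5,b5,s1)→read(s1,b5) ✓
Counterexample: (t1,b2,s1) — read(s1,b2) does not hold.

False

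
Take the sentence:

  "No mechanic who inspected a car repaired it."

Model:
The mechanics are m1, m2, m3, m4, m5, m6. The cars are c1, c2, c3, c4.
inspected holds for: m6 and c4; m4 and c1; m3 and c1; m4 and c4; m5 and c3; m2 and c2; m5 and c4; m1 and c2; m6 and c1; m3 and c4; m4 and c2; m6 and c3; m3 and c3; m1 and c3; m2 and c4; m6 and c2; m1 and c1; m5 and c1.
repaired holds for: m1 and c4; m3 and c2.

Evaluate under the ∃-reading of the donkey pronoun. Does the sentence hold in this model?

True

"it" takes "a car" as antecedent — a donkey pronoun bound across the clause boundary.
Truth condition: for no (m,c) with inspected(m,c) does repaired(m,c) hold.
Restrictor pairs — does the scope hold? (m1,c1):fails  (m1,c2):fails  (m1,c3):fails  (m2,c2):fails  (m2,c4):fails  (m3,c1):fails  (m3,c3):fails  (m3,c4):fails  (m4,c1):fails  (m4,c2):fails  (m4,c4):fails  (m5,c1):fails  (m5,c3):fails  (m5,c4):fails  (m6,c1):fails  (m6,c2):fails  (m6,c3):fails  (m6,c4):fails
Scope holds for no restrictor pair, so the sentence is true.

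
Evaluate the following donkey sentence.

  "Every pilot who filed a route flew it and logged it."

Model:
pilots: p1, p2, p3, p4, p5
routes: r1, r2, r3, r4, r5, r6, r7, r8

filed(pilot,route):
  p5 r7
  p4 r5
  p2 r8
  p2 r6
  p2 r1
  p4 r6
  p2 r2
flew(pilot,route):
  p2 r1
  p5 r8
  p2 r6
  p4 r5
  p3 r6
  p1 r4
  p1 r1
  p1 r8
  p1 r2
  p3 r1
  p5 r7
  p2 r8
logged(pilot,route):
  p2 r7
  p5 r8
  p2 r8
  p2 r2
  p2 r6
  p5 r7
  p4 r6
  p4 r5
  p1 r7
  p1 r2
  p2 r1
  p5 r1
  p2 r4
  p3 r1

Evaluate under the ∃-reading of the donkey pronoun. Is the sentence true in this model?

"it" takes "a route" as antecedent — a donkey pronoun bound across the clause boundary.
Weak reading: every pilot p with some filed-route has at least one filed-route r such that flew(p,r) ∧ logged(p,r).
Per pilot: p2:✓  p4:✓  p5:✓
Every pilot in the restrictor has a witness.

True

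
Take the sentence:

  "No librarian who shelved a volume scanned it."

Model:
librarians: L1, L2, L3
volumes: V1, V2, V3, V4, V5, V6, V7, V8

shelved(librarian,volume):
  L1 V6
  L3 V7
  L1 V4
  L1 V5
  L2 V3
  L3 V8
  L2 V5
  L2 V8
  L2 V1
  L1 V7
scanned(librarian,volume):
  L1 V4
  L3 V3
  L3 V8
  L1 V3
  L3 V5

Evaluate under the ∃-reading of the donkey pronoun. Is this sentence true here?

False

"it" takes "a volume" as antecedent — a donkey pronoun bound across the clause boundary.
Truth condition: for no (l,v) with shelved(l,v) does scanned(l,v) hold.
Restrictor pairs — does the scope hold? (L1,V4):holds  (L1,V5):fails  (L1,V6):fails  (L1,V7):fails  (L2,V1):fails  (L2,V3):fails  (L2,V5):fails  (L2,V8):fails  (L3,V7):fails  (L3,V8):holds
Scope holds for 2 pair(s), so the sentence is false.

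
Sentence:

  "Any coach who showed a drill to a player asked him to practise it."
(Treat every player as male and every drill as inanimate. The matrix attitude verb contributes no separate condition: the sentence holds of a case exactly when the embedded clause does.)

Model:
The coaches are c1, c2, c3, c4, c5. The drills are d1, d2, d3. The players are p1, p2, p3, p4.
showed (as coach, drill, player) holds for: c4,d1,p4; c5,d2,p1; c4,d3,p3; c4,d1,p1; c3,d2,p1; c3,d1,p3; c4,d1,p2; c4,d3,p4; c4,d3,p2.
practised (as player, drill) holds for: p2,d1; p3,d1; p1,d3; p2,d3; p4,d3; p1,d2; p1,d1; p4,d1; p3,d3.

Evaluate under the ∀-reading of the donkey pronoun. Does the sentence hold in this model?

True

"him" takes "a player" as antecedent and "it" takes "a drill"; both are donkey pronouns co-varying with the restrictor.
Strong reading: for every (c,d,p) with showed(c,d,p), practised(p,d).
Restrictor triples: (c3,d1,p3)→practised(p3,d1) ✓  (c3,d2,p1)→practised(p1,d2) ✓  (c4,d1,p1)→practised(p1,d1) ✓  (c4,d1,p2)→practised(p2,d1) ✓  (c4,d1,p4)→practised(p4,d1) ✓  (c4,d3,p2)→practised(p2,d3) ✓  (c4,d3,p3)→practised(p3,d3) ✓  (c4,d3,p4)→practised(p4,d3) ✓  (c5,d2,p1)→practised(p1,d2) ✓
Every restrictor triple satisfies the scope.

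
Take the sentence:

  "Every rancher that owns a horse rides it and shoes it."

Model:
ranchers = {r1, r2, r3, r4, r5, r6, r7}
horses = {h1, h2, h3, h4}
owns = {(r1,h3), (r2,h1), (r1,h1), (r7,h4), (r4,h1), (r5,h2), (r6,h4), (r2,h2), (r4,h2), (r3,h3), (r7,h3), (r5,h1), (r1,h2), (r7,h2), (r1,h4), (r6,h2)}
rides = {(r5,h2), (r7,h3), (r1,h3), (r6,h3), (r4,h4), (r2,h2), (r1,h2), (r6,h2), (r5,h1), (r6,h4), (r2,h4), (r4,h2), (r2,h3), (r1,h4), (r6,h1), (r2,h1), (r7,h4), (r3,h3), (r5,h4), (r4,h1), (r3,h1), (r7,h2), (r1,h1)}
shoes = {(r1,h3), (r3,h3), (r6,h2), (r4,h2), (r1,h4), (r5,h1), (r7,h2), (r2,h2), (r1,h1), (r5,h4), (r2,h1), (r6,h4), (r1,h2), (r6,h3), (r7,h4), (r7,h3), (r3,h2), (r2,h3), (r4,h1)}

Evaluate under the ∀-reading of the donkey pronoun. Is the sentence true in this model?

"it" takes "a horse" as antecedent — a donkey pronoun bound across the clause boundary.
Strong reading: for every (r,h) with owns(r,h), rides(r,h) ∧ shoes(r,h).
Restrictor pairs: (r1,h1) ✓  (r1,h2) ✓  (r1,h3) ✓  (r1,h4) ✓  (r2,h1) ✓  (r2,h2) ✓  (r3,h3) ✓  (r4,h1) ✓  (r4,h2) ✓  (r5,h1) ✓  (r5,h2) ✗  (r6,h2) ✓  (r6,h4) ✓  (r7,h2) ✓  (r7,h3) ✓  (r7,h4) ✓
Counterexample: (r5,h2) is in owns but fails the scope.

False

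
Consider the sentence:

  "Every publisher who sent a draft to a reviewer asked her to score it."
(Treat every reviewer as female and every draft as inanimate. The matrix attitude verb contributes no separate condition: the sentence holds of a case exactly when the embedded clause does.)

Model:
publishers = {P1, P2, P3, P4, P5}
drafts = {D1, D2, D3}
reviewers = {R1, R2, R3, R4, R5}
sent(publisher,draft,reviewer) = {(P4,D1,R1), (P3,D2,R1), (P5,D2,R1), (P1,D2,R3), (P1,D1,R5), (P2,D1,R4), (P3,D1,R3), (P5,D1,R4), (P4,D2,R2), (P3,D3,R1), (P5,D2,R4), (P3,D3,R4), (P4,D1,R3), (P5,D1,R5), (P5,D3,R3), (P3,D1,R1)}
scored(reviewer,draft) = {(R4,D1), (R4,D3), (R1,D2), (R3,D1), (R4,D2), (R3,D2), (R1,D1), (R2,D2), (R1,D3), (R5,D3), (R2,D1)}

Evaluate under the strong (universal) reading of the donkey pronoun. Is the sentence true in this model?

False

"her" takes "a reviewer" as antecedent and "it" takes "a draft"; both are donkey pronouns co-varying with the restrictor.
Strong reading: for every (p,d,r) with sent(p,d,r), scored(r,d).
Restrictor triples: (P1,D1,R5)→scored(R5,D1) ✗  (P1,D2,R3)→scored(R3,D2) ✓  (P2,D1,R4)→scored(R4,D1) ✓  (P3,D1,R1)→scored(R1,D1) ✓  (P3,D1,R3)→scored(R3,D1) ✓  (P3,D2,R1)→scored(R1,D2) ✓  (P3,D3,R1)→scored(R1,D3) ✓  (P3,D3,R4)→scored(R4,D3) ✓  (P4,D1,R1)→scored(R1,D1) ✓  (P4,D1,R3)→scored(R3,D1) ✓  (P4,D2,R2)→scored(R2,D2) ✓  (P5,D1,R4)→scored(R4,D1) ✓  (P5,D1,R5)→scored(R5,D1) ✗  (P5,D2,R1)→scored(R1,D2) ✓  (P5,D2,R4)→scored(R4,D2) ✓  (P5,D3,R3)→scored(R3,D3) ✗
Counterexample: (P1,D1,R5) — scored(R5,D1) does not hold.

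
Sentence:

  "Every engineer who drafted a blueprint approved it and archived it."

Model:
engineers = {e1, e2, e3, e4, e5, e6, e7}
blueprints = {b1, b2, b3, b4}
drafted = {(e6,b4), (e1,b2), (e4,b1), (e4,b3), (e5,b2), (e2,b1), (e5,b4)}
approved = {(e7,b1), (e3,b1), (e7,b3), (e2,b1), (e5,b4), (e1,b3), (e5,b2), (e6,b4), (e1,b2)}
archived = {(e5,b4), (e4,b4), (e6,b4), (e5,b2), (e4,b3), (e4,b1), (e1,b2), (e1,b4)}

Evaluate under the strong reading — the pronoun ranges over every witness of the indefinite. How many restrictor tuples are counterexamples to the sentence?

3

"it" takes "a blueprint" as antecedent — a donkey pronoun bound across the clause boundary.
Strong reading: for every (e,b) with drafted(e,b), approved(e,b) ∧ archived(e,b).
Restrictor pairs: (e1,b2) ✓  (e2,b1) ✗  (e4,b1) ✗  (e4,b3) ✗  (e5,b2) ✓  (e5,b4) ✓  (e6,b4) ✓
Counterexamples (restrictor pairs failing the scope): 3.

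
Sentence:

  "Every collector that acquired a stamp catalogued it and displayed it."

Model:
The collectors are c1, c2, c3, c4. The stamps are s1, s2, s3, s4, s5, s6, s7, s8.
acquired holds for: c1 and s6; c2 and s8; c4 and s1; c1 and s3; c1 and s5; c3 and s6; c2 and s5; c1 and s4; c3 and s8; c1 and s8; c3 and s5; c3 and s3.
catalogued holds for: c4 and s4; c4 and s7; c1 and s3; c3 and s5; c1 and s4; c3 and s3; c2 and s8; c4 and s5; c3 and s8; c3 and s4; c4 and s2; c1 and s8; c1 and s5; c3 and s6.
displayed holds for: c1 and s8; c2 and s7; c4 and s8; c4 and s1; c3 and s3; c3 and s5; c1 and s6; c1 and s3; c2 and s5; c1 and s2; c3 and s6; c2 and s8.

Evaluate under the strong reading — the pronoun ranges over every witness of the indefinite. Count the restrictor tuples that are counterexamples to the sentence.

6

"it" takes "a stamp" as antecedent — a donkey pronoun bound across the clause boundary.
Strong reading: for every (c,s) with acquired(c,s), catalogued(c,s) ∧ displayed(c,s).
Restrictor pairs: (c1,s3) ✓  (c1,s4) ✗  (c1,s5) ✗  (c1,s6) ✗  (c1,s8) ✓  (c2,s5) ✗  (c2,s8) ✓  (c3,s3) ✓  (c3,s5) ✓  (c3,s6) ✓  (c3,s8) ✗  (c4,s1) ✗
Counterexamples (restrictor pairs failing the scope): 6.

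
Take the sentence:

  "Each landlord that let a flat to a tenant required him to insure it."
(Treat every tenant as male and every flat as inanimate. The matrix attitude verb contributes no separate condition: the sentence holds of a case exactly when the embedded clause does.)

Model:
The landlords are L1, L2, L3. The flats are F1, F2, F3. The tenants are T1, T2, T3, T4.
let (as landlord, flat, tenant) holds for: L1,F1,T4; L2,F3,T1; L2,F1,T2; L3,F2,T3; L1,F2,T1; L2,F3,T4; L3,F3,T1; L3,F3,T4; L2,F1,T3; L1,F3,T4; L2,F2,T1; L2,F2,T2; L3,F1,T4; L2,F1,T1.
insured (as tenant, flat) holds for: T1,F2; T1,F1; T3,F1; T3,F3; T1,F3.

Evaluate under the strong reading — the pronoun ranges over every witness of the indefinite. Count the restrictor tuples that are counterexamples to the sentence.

"him" takes "a tenant" as antecedent and "it" takes "a flat"; both are donkey pronouns co-varying with the restrictor.
Strong reading: for every (l,f,t) with let(l,f,t), insured(t,f).
Restrictor triples: (L1,F1,T4)→insured(T4,F1) ✗  (L1,F2,T1)→insured(T1,F2) ✓  (L1,F3,T4)→insured(T4,F3) ✗  (L2,F1,T1)→insured(T1,F1) ✓  (L2,F1,T2)→insured(T2,F1) ✗  (L2,F1,T3)→insured(T3,F1) ✓  (L2,F2,T1)→insured(T1,F2) ✓  (L2,F2,T2)→insured(T2,F2) ✗  (L2,F3,T1)→insured(T1,F3) ✓  (L2,F3,T4)→insured(T4,F3) ✗  (L3,F1,T4)→insured(T4,F1) ✗  (L3,F2,T3)→insured(T3,F2) ✗  (L3,F3,T1)→insured(T1,F3) ✓  (L3,F3,T4)→insured(T4,F3) ✗
Counterexamples (restrictor triples failing the scope): 8.

8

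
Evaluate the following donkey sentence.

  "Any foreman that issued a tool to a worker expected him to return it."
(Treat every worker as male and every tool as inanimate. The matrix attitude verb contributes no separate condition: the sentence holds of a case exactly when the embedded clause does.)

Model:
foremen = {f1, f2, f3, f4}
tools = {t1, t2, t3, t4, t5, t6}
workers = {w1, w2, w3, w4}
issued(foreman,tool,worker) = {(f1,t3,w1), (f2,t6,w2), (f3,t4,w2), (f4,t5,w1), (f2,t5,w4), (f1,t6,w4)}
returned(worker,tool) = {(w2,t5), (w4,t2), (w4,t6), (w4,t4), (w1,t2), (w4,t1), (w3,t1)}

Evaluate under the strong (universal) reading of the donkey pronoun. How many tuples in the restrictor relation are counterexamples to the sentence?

5

"him" takes "a worker" as antecedent and "it" takes "a tool"; both are donkey pronouns co-varying with the restrictor.
Strong reading: for every (f,t,w) with issued(f,t,w), returned(w,t).
Restrictor triples: (f1,t3,w1)→returned(w1,t3) ✗  (f1,t6,w4)→returned(w4,t6) ✓  (f2,t5,w4)→returned(w4,t5) ✗  (f2,t6,w2)→returned(w2,t6) ✗  (f3,t4,w2)→returned(w2,t4) ✗  (f4,t5,w1)→returned(w1,t5) ✗
Counterexamples (restrictor triples failing the scope): 5.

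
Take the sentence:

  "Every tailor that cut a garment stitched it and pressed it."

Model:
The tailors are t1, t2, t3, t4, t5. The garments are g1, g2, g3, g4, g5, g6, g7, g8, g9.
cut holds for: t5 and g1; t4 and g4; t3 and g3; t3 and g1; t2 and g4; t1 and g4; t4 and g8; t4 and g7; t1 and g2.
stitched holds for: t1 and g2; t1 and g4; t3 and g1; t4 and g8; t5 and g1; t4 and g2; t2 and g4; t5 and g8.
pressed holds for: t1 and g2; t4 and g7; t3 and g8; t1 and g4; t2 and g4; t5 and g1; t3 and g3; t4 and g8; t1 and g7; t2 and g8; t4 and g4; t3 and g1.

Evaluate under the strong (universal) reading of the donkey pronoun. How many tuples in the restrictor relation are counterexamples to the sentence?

3

"it" takes "a garment" as antecedent — a donkey pronoun bound across the clause boundary.
Strong reading: for every (t,g) with cut(t,g), stitched(t,g) ∧ pressed(t,g).
Restrictor pairs: (t1,g2) ✓  (t1,g4) ✓  (t2,g4) ✓  (t3,g1) ✓  (t3,g3) ✗  (t4,g4) ✗  (t4,g7) ✗  (t4,g8) ✓  (t5,g1) ✓
Counterexamples (restrictor pairs failing the scope): 3.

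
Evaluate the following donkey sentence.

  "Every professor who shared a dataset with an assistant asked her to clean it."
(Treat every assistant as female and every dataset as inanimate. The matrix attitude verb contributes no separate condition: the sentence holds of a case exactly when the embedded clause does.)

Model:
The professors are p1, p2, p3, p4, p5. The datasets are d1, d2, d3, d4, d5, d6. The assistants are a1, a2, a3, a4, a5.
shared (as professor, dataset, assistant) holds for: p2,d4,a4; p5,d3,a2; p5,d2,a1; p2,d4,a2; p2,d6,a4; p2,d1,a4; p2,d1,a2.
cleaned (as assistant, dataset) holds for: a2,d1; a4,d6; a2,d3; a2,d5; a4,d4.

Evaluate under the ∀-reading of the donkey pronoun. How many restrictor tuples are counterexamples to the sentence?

3

"her" takes "an assistant" as antecedent and "it" takes "a dataset"; both are donkey pronouns co-varying with the restrictor.
Strong reading: for every (p,d,a) with shared(p,d,a), cleaned(a,d).
Restrictor triples: (p2,d1,a2)→cleaned(a2,d1) ✓  (p2,d1,a4)→cleaned(a4,d1) ✗  (p2,d4,a2)→cleaned(a2,d4) ✗  (p2,d4,a4)→cleaned(a4,d4) ✓  (p2,d6,a4)→cleaned(a4,d6) ✓  (p5,d2,a1)→cleaned(a1,d2) ✗  (p5,d3,a2)→cleaned(a2,d3) ✓
Counterexamples (restrictor triples failing the scope): 3.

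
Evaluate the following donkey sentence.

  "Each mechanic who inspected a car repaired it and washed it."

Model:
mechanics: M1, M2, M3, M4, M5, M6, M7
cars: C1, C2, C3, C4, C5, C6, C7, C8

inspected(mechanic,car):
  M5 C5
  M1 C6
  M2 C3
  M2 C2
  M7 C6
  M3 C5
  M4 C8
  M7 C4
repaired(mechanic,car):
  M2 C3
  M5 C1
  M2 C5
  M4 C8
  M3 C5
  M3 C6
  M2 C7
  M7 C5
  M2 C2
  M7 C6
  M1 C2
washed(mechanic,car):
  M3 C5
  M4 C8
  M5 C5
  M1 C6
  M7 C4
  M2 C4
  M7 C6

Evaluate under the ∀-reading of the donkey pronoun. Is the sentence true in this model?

False

"it" takes "a car" as antecedent — a donkey pronoun bound across the clause boundary.
Strong reading: for every (m,c) with inspected(m,c), repaired(m,c) ∧ washed(m,c).
Restrictor pairs: (M1,C6) ✗  (M2,C2) ✗  (M2,C3) ✗  (M3,C5) ✓  (M4,C8) ✓  (M5,C5) ✗  (M7,C4) ✗  (M7,C6) ✓
Counterexample: (M1,C6) is in inspected but fails the scope.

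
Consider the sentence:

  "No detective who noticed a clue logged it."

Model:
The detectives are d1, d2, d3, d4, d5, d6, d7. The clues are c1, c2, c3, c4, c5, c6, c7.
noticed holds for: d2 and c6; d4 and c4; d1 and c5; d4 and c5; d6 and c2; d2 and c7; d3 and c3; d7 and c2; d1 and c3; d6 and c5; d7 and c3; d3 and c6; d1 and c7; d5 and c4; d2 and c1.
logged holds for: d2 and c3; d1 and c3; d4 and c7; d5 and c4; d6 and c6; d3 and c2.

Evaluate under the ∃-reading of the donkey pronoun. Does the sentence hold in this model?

False

"it" takes "a clue" as antecedent — a donkey pronoun bound across the clause boundary.
Truth condition: for no (d,c) with noticed(d,c) does logged(d,c) hold.
Restrictor pairs — does the scope hold? (d1,c3):holds  (d1,c5):fails  (d1,c7):fails  (d2,c1):fails  (d2,c6):fails  (d2,c7):fails  (d3,c3):fails  (d3,c6):fails  (d4,c4):fails  (d4,c5):fails  (d5,c4):holds  (d6,c2):fails  (d6,c5):fails  (d7,c2):fails  (d7,c3):fails
Scope holds for 2 pair(s), so the sentence is false.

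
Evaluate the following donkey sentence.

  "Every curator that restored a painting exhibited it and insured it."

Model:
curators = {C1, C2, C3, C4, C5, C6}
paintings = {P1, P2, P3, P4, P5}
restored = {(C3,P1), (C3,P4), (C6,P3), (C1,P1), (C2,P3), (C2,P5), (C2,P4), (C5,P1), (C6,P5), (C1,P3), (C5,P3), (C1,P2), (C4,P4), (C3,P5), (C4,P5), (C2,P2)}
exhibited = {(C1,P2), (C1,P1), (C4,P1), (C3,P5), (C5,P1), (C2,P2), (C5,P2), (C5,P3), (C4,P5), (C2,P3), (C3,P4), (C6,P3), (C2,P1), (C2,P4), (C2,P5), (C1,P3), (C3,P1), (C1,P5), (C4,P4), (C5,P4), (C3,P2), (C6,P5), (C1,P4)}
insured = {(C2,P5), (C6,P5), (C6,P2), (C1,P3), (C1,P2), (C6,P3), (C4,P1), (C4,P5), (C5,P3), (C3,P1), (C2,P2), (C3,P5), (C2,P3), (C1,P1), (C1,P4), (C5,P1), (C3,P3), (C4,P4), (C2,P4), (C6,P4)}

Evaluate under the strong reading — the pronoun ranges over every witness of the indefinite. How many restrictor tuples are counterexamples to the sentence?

"it" takes "a painting" as antecedent — a donkey pronoun bound across the clause boundary.
Strong reading: for every (c,p) with restored(c,p), exhibited(c,p) ∧ insured(c,p).
Restrictor pairs: (C1,P1) ✓  (C1,P2) ✓  (C1,P3) ✓  (C2,P2) ✓  (C2,P3) ✓  (C2,P4) ✓  (C2,P5) ✓  (C3,P1) ✓  (C3,P4) ✗  (C3,P5) ✓  (C4,P4) ✓  (C4,P5) ✓  (C5,P1) ✓  (C5,P3) ✓  (C6,P3) ✓  (C6,P5) ✓
Counterexamples (restrictor pairs failing the scope): 1.

1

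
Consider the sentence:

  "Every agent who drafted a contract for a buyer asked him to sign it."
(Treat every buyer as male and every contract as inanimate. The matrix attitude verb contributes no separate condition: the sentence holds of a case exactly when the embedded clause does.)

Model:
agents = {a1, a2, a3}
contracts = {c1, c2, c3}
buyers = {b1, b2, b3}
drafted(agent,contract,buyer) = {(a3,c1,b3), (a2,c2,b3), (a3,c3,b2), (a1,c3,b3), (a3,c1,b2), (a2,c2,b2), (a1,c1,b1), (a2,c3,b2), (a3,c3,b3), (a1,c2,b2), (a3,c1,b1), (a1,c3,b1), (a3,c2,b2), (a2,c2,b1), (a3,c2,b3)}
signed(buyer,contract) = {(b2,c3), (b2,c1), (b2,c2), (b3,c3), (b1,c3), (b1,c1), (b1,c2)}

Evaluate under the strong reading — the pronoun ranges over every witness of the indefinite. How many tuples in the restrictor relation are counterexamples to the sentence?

"him" takes "a buyer" as antecedent and "it" takes "a contract"; both are donkey pronouns co-varying with the restrictor.
Strong reading: for every (a,c,b) with drafted(a,c,b), signed(b,c).
Restrictor triples: (a1,c1,b1)→signed(b1,c1) ✓  (a1,c2,b2)→signed(b2,c2) ✓  (a1,c3,b1)→signed(b1,c3) ✓  (a1,c3,b3)→signed(b3,c3) ✓  (a2,c2,b1)→signed(b1,c2) ✓  (a2,c2,b2)→signed(b2,c2) ✓  (a2,c2,b3)→signed(b3,c2) ✗  (a2,c3,b2)→signed(b2,c3) ✓  (a3,c1,b1)→signed(b1,c1) ✓  (a3,c1,b2)→signed(b2,c1) ✓  (a3,c1,b3)→signed(b3,c1) ✗  (a3,c2,b2)→signed(b2,c2) ✓  (a3,c2,b3)→signed(b3,c2) ✗  (a3,c3,b2)→signed(b2,c3) ✓  (a3,c3,b3)→signed(b3,c3) ✓
Counterexamples (restrictor triples failing the scope): 3.

3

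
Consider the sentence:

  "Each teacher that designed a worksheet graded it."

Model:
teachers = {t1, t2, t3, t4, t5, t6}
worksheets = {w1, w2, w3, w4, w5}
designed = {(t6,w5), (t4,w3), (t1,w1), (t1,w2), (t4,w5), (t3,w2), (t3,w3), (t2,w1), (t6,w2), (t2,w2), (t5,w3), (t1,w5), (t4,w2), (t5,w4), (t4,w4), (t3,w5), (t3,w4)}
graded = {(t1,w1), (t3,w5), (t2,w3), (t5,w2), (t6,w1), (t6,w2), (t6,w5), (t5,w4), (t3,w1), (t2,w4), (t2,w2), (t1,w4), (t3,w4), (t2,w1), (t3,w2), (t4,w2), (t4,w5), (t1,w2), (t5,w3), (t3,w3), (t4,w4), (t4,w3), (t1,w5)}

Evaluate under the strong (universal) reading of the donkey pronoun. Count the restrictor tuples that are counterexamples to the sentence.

0

"it" takes "a worksheet" as antecedent — a donkey pronoun bound across the clause boundary.
Strong reading: for every (t,w) with designed(t,w), graded(t,w).
Restrictor pairs: (t1,w1) ✓  (t1,w2) ✓  (t1,w5) ✓  (t2,w1) ✓  (t2,w2) ✓  (t3,w2) ✓  (t3,w3) ✓  (t3,w4) ✓  (t3,w5) ✓  (t4,w2) ✓  (t4,w3) ✓  (t4,w4) ✓  (t4,w5) ✓  (t5,w3) ✓  (t5,w4) ✓  (t6,w2) ✓  (t6,w5) ✓
Counterexamples (restrictor pairs failing the scope): 0.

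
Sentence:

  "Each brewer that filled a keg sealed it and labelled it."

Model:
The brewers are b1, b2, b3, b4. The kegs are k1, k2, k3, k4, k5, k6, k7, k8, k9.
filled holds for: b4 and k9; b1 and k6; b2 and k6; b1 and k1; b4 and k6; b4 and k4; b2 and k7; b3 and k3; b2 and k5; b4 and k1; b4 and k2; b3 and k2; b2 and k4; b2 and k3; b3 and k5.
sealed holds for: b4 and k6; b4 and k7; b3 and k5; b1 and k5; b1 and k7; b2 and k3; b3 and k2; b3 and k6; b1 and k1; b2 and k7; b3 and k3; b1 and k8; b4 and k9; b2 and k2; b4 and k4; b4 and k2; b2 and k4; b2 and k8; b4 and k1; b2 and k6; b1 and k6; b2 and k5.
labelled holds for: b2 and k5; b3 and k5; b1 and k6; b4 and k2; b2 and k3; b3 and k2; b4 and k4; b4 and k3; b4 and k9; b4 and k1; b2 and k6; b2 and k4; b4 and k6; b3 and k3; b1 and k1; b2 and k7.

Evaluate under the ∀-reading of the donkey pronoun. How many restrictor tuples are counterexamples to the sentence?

"it" takes "a keg" as antecedent — a donkey pronoun bound across the clause boundary.
Strong reading: for every (b,k) with filled(b,k), sealed(b,k) ∧ labelled(b,k).
Restrictor pairs: (b1,k1) ✓  (b1,k6) ✓  (b2,k3) ✓  (b2,k4) ✓  (b2,k5) ✓  (b2,k6) ✓  (b2,k7) ✓  (b3,k2) ✓  (b3,k3) ✓  (b3,k5) ✓  (b4,k1) ✓  (b4,k2) ✓  (b4,k4) ✓  (b4,k6) ✓  (b4,k9) ✓
Counterexamples (restrictor pairs failing the scope): 0.

0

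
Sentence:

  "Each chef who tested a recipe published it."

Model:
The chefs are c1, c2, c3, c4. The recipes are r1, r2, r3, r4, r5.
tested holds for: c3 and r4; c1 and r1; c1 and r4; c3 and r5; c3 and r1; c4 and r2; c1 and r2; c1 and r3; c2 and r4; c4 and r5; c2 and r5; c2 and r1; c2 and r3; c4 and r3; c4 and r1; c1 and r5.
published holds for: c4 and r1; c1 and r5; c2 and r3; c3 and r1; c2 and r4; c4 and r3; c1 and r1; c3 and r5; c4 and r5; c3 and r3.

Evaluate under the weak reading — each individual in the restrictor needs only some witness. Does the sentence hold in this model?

"it" takes "a recipe" as antecedent — a donkey pronoun bound across the clause boundary.
Weak reading: every chef c with some tested-recipe has at least one tested-recipe r such that published(c,r).
Per chef: c1:✓  c2:✓  c3:✓  c4:✓
Every chef in the restrictor has a witness.

True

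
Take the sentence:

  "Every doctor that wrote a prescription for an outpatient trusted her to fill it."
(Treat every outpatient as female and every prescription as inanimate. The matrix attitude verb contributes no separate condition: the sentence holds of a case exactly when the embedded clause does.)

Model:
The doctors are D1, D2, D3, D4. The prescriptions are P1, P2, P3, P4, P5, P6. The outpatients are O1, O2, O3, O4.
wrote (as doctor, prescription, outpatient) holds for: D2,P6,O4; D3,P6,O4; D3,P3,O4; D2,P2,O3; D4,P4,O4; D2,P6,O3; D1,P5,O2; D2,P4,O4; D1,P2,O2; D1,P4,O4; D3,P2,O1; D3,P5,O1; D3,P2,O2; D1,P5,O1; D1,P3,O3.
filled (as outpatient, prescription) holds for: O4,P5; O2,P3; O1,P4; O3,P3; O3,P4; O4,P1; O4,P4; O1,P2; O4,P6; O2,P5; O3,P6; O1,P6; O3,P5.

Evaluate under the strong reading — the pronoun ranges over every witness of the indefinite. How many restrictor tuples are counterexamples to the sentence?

6

"her" takes "an outpatient" as antecedent and "it" takes "a prescription"; both are donkey pronouns co-varying with the restrictor.
Strong reading: for every (d,p,o) with wrote(d,p,o), filled(o,p).
Restrictor triples: (D1,P2,O2)→filled(O2,P2) ✗  (D1,P3,O3)→filled(O3,P3) ✓  (D1,P4,O4)→filled(O4,P4) ✓  (D1,P5,O1)→filled(O1,P5) ✗  (D1,P5,O2)→filled(O2,P5) ✓  (D2,P2,O3)→filled(O3,P2) ✗  (D2,P4,O4)→filled(O4,P4) ✓  (D2,P6,O3)→filled(O3,P6) ✓  (D2,P6,O4)→filled(O4,P6) ✓  (D3,P2,O1)→filled(O1,P2) ✓  (D3,P2,O2)→filled(O2,P2) ✗  (D3,P3,O4)→filled(O4,P3) ✗  (D3,P5,O1)→filled(O1,P5) ✗  (D3,P6,O4)→filled(O4,P6) ✓  (D4,P4,O4)→filled(O4,P4) ✓
Counterexamples (restrictor triples failing the scope): 6.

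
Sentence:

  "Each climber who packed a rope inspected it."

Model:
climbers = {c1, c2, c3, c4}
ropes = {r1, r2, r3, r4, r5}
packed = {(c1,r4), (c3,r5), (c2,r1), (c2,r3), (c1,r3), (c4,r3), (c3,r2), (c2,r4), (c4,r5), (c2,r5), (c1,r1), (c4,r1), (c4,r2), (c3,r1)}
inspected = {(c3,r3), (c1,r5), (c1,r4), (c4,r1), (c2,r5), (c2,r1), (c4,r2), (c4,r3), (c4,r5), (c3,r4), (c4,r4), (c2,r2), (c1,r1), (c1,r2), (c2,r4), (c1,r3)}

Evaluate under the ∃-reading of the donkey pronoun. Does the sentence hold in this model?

"it" takes "a rope" as antecedent — a donkey pronoun bound across the clause boundary.
Weak reading: every climber c with some packed-rope has at least one packed-rope r such that inspected(c,r).
Per climber: c1:✓  c2:✓  c3:✗  c4:✓
c3 has no witness among its packed-ropes.

False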